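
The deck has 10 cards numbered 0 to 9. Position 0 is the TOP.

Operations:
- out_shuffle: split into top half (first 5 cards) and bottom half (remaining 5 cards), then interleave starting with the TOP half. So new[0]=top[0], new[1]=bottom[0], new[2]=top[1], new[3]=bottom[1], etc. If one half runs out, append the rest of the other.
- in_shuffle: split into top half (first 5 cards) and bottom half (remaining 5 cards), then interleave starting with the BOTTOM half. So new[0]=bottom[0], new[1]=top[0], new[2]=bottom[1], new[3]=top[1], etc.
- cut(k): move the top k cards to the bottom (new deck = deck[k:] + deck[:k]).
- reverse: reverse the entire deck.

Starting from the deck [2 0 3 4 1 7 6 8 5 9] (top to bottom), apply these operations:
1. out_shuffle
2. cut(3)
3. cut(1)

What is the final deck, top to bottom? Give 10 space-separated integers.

Answer: 3 8 4 5 1 9 2 7 0 6

Derivation:
After op 1 (out_shuffle): [2 7 0 6 3 8 4 5 1 9]
After op 2 (cut(3)): [6 3 8 4 5 1 9 2 7 0]
After op 3 (cut(1)): [3 8 4 5 1 9 2 7 0 6]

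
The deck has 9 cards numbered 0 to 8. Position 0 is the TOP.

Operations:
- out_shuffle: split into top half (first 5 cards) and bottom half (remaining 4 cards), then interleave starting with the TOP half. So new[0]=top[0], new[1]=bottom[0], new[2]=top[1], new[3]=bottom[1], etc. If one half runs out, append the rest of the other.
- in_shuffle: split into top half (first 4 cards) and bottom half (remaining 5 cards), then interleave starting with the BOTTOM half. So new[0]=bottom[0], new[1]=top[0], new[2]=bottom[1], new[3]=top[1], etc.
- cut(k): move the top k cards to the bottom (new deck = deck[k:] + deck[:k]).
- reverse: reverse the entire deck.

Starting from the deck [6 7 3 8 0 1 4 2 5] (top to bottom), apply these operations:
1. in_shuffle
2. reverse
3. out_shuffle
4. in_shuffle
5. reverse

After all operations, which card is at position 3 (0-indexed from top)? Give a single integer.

Answer: 8

Derivation:
After op 1 (in_shuffle): [0 6 1 7 4 3 2 8 5]
After op 2 (reverse): [5 8 2 3 4 7 1 6 0]
After op 3 (out_shuffle): [5 7 8 1 2 6 3 0 4]
After op 4 (in_shuffle): [2 5 6 7 3 8 0 1 4]
After op 5 (reverse): [4 1 0 8 3 7 6 5 2]
Position 3: card 8.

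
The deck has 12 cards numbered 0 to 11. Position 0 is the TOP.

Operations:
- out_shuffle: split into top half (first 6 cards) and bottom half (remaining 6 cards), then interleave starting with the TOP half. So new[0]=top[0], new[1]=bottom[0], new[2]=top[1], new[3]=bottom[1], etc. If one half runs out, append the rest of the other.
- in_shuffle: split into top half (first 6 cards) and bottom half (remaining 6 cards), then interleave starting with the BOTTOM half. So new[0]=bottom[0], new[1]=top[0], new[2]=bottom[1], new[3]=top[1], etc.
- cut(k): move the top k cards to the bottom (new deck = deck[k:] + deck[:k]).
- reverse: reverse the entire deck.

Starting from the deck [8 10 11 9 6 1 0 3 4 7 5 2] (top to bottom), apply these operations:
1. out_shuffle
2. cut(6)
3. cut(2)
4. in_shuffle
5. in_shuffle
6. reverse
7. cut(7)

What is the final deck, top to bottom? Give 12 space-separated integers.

After op 1 (out_shuffle): [8 0 10 3 11 4 9 7 6 5 1 2]
After op 2 (cut(6)): [9 7 6 5 1 2 8 0 10 3 11 4]
After op 3 (cut(2)): [6 5 1 2 8 0 10 3 11 4 9 7]
After op 4 (in_shuffle): [10 6 3 5 11 1 4 2 9 8 7 0]
After op 5 (in_shuffle): [4 10 2 6 9 3 8 5 7 11 0 1]
After op 6 (reverse): [1 0 11 7 5 8 3 9 6 2 10 4]
After op 7 (cut(7)): [9 6 2 10 4 1 0 11 7 5 8 3]

Answer: 9 6 2 10 4 1 0 11 7 5 8 3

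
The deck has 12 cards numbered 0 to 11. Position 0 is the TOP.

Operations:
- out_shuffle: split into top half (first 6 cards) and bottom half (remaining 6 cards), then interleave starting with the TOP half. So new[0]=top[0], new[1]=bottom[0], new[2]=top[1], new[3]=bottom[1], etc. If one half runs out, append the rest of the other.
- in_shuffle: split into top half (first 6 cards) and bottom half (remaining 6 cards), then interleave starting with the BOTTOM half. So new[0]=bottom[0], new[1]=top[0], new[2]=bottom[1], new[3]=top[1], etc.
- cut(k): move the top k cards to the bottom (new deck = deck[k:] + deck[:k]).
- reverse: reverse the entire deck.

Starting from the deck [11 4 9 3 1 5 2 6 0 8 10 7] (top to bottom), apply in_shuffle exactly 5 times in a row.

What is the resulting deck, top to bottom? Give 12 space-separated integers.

Answer: 10 0 2 1 9 11 7 8 6 5 3 4

Derivation:
After op 1 (in_shuffle): [2 11 6 4 0 9 8 3 10 1 7 5]
After op 2 (in_shuffle): [8 2 3 11 10 6 1 4 7 0 5 9]
After op 3 (in_shuffle): [1 8 4 2 7 3 0 11 5 10 9 6]
After op 4 (in_shuffle): [0 1 11 8 5 4 10 2 9 7 6 3]
After op 5 (in_shuffle): [10 0 2 1 9 11 7 8 6 5 3 4]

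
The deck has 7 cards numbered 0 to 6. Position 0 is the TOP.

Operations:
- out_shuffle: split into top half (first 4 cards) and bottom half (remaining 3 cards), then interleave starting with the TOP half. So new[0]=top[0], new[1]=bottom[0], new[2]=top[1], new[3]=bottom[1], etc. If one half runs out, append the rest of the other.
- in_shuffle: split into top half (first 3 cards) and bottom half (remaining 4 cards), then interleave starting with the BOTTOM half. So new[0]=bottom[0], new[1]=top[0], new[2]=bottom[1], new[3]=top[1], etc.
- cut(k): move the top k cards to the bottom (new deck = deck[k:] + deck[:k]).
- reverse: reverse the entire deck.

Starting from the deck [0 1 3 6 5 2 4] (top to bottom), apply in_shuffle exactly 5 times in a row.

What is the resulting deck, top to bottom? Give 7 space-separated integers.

Answer: 1 6 2 0 3 5 4

Derivation:
After op 1 (in_shuffle): [6 0 5 1 2 3 4]
After op 2 (in_shuffle): [1 6 2 0 3 5 4]
After op 3 (in_shuffle): [0 1 3 6 5 2 4]
After op 4 (in_shuffle): [6 0 5 1 2 3 4]
After op 5 (in_shuffle): [1 6 2 0 3 5 4]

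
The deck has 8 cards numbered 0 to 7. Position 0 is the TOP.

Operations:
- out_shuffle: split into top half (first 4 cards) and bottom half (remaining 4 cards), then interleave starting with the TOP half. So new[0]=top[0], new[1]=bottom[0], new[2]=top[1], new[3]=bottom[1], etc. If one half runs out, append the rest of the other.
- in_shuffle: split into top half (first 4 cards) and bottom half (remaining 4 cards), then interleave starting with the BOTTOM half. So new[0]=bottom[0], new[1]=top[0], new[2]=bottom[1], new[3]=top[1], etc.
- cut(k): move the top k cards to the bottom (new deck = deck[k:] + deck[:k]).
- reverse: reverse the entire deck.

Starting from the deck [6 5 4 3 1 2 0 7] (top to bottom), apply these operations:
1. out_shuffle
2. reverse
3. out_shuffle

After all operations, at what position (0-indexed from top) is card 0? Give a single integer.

After op 1 (out_shuffle): [6 1 5 2 4 0 3 7]
After op 2 (reverse): [7 3 0 4 2 5 1 6]
After op 3 (out_shuffle): [7 2 3 5 0 1 4 6]
Card 0 is at position 4.

Answer: 4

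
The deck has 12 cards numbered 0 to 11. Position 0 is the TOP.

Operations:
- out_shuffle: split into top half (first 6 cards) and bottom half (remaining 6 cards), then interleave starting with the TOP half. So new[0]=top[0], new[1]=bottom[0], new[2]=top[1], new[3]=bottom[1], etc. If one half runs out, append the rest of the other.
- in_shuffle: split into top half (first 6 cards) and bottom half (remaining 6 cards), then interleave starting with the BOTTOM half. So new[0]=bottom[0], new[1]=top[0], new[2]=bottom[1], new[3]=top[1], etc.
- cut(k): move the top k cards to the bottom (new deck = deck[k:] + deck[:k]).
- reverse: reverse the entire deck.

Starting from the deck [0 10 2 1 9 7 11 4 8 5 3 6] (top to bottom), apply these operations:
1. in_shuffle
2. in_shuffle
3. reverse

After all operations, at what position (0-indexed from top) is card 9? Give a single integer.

After op 1 (in_shuffle): [11 0 4 10 8 2 5 1 3 9 6 7]
After op 2 (in_shuffle): [5 11 1 0 3 4 9 10 6 8 7 2]
After op 3 (reverse): [2 7 8 6 10 9 4 3 0 1 11 5]
Card 9 is at position 5.

Answer: 5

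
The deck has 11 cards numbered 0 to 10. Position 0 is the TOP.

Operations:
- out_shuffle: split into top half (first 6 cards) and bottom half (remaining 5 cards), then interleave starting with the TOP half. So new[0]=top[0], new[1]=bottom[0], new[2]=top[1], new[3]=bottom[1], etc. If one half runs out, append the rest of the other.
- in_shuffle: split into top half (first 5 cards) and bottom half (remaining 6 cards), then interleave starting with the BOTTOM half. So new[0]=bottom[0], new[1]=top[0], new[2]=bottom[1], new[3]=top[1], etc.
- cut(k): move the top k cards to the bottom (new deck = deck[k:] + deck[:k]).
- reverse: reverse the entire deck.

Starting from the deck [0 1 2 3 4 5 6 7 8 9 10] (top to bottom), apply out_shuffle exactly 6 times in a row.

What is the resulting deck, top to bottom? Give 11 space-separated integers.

After op 1 (out_shuffle): [0 6 1 7 2 8 3 9 4 10 5]
After op 2 (out_shuffle): [0 3 6 9 1 4 7 10 2 5 8]
After op 3 (out_shuffle): [0 7 3 10 6 2 9 5 1 8 4]
After op 4 (out_shuffle): [0 9 7 5 3 1 10 8 6 4 2]
After op 5 (out_shuffle): [0 10 9 8 7 6 5 4 3 2 1]
After op 6 (out_shuffle): [0 5 10 4 9 3 8 2 7 1 6]

Answer: 0 5 10 4 9 3 8 2 7 1 6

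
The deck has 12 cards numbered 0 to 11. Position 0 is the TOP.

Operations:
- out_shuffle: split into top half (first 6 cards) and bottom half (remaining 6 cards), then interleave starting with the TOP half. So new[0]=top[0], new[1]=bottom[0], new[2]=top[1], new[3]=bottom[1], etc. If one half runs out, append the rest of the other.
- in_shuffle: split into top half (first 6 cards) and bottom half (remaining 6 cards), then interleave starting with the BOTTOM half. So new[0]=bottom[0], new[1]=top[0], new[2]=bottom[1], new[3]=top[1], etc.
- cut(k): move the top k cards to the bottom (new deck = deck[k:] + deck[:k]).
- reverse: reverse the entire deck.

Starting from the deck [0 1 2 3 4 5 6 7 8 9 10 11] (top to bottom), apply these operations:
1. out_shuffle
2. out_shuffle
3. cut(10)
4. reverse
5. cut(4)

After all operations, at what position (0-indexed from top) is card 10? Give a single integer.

Answer: 10

Derivation:
After op 1 (out_shuffle): [0 6 1 7 2 8 3 9 4 10 5 11]
After op 2 (out_shuffle): [0 3 6 9 1 4 7 10 2 5 8 11]
After op 3 (cut(10)): [8 11 0 3 6 9 1 4 7 10 2 5]
After op 4 (reverse): [5 2 10 7 4 1 9 6 3 0 11 8]
After op 5 (cut(4)): [4 1 9 6 3 0 11 8 5 2 10 7]
Card 10 is at position 10.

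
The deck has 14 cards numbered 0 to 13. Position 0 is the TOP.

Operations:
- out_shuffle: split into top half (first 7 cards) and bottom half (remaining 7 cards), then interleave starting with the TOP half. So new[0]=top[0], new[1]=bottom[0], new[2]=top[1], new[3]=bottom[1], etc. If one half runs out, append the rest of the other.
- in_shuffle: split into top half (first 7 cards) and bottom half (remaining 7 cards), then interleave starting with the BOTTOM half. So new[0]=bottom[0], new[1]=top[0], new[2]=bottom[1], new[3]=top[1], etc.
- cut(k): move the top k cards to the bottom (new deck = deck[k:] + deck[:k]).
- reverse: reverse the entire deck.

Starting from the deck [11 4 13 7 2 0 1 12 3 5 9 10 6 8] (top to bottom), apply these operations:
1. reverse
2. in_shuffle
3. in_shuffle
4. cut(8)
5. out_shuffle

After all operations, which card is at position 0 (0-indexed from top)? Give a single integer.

After op 1 (reverse): [8 6 10 9 5 3 12 1 0 2 7 13 4 11]
After op 2 (in_shuffle): [1 8 0 6 2 10 7 9 13 5 4 3 11 12]
After op 3 (in_shuffle): [9 1 13 8 5 0 4 6 3 2 11 10 12 7]
After op 4 (cut(8)): [3 2 11 10 12 7 9 1 13 8 5 0 4 6]
After op 5 (out_shuffle): [3 1 2 13 11 8 10 5 12 0 7 4 9 6]
Position 0: card 3.

Answer: 3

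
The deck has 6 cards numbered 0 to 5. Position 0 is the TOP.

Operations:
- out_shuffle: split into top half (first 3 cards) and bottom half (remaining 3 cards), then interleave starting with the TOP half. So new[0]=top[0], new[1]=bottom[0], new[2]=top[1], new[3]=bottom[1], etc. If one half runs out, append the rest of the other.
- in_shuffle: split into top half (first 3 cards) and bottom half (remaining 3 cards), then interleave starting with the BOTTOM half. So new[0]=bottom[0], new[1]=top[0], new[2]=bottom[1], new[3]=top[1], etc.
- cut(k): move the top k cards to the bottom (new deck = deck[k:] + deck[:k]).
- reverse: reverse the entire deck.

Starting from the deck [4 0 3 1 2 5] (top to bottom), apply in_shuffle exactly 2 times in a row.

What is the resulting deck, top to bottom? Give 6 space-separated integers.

After op 1 (in_shuffle): [1 4 2 0 5 3]
After op 2 (in_shuffle): [0 1 5 4 3 2]

Answer: 0 1 5 4 3 2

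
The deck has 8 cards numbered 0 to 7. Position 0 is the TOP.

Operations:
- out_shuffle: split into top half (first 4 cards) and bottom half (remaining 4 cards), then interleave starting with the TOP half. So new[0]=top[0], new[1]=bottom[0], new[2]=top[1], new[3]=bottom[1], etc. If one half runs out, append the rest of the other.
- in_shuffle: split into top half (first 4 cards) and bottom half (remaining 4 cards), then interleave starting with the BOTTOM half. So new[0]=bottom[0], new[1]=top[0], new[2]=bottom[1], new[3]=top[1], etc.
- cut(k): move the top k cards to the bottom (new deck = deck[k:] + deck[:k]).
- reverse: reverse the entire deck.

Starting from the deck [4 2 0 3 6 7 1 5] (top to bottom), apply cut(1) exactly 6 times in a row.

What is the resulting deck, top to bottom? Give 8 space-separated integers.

After op 1 (cut(1)): [2 0 3 6 7 1 5 4]
After op 2 (cut(1)): [0 3 6 7 1 5 4 2]
After op 3 (cut(1)): [3 6 7 1 5 4 2 0]
After op 4 (cut(1)): [6 7 1 5 4 2 0 3]
After op 5 (cut(1)): [7 1 5 4 2 0 3 6]
After op 6 (cut(1)): [1 5 4 2 0 3 6 7]

Answer: 1 5 4 2 0 3 6 7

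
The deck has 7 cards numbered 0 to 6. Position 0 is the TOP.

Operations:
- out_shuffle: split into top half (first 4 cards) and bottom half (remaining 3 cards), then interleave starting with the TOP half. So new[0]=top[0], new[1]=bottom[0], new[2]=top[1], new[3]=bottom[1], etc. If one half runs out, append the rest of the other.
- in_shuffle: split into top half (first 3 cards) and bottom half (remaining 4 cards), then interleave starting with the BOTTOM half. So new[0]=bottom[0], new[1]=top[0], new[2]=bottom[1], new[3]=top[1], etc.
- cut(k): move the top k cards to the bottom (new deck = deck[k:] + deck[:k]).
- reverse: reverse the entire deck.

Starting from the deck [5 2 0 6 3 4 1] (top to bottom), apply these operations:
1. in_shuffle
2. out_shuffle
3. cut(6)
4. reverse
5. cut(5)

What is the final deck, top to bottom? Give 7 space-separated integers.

After op 1 (in_shuffle): [6 5 3 2 4 0 1]
After op 2 (out_shuffle): [6 4 5 0 3 1 2]
After op 3 (cut(6)): [2 6 4 5 0 3 1]
After op 4 (reverse): [1 3 0 5 4 6 2]
After op 5 (cut(5)): [6 2 1 3 0 5 4]

Answer: 6 2 1 3 0 5 4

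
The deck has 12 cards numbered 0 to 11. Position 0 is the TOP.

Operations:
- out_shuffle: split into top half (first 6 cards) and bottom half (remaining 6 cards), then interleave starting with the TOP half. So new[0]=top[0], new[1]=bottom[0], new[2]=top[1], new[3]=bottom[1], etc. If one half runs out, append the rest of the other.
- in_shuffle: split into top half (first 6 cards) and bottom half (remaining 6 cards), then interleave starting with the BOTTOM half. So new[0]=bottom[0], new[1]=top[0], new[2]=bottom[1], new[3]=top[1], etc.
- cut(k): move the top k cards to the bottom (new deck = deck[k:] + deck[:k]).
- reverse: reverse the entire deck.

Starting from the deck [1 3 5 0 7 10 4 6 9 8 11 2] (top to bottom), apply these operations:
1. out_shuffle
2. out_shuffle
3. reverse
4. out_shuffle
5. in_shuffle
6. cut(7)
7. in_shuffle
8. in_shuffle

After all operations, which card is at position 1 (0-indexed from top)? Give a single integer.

After op 1 (out_shuffle): [1 4 3 6 5 9 0 8 7 11 10 2]
After op 2 (out_shuffle): [1 0 4 8 3 7 6 11 5 10 9 2]
After op 3 (reverse): [2 9 10 5 11 6 7 3 8 4 0 1]
After op 4 (out_shuffle): [2 7 9 3 10 8 5 4 11 0 6 1]
After op 5 (in_shuffle): [5 2 4 7 11 9 0 3 6 10 1 8]
After op 6 (cut(7)): [3 6 10 1 8 5 2 4 7 11 9 0]
After op 7 (in_shuffle): [2 3 4 6 7 10 11 1 9 8 0 5]
After op 8 (in_shuffle): [11 2 1 3 9 4 8 6 0 7 5 10]
Position 1: card 2.

Answer: 2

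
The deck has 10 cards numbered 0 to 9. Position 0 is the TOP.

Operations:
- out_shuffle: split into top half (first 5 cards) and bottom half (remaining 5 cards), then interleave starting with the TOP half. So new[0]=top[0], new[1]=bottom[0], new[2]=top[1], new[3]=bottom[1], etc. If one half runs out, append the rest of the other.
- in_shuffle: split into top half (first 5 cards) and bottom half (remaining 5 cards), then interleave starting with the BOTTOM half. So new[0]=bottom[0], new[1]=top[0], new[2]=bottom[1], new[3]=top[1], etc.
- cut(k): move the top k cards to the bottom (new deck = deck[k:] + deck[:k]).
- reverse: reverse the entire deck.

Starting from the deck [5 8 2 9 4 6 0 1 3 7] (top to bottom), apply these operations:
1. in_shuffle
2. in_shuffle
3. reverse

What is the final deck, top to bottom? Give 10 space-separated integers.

After op 1 (in_shuffle): [6 5 0 8 1 2 3 9 7 4]
After op 2 (in_shuffle): [2 6 3 5 9 0 7 8 4 1]
After op 3 (reverse): [1 4 8 7 0 9 5 3 6 2]

Answer: 1 4 8 7 0 9 5 3 6 2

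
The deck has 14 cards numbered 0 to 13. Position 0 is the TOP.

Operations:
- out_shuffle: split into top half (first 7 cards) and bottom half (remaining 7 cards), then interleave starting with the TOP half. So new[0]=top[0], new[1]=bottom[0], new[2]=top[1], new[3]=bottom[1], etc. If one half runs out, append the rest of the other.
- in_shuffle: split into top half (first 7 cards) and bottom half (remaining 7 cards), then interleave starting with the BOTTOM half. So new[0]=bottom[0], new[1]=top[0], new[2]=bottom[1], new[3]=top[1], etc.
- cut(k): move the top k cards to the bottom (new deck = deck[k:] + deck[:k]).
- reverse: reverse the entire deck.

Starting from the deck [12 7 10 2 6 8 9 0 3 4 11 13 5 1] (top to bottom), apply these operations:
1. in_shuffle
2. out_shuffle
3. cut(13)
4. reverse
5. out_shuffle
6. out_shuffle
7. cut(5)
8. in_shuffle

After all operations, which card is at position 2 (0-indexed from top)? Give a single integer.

Answer: 9

Derivation:
After op 1 (in_shuffle): [0 12 3 7 4 10 11 2 13 6 5 8 1 9]
After op 2 (out_shuffle): [0 2 12 13 3 6 7 5 4 8 10 1 11 9]
After op 3 (cut(13)): [9 0 2 12 13 3 6 7 5 4 8 10 1 11]
After op 4 (reverse): [11 1 10 8 4 5 7 6 3 13 12 2 0 9]
After op 5 (out_shuffle): [11 6 1 3 10 13 8 12 4 2 5 0 7 9]
After op 6 (out_shuffle): [11 12 6 4 1 2 3 5 10 0 13 7 8 9]
After op 7 (cut(5)): [2 3 5 10 0 13 7 8 9 11 12 6 4 1]
After op 8 (in_shuffle): [8 2 9 3 11 5 12 10 6 0 4 13 1 7]
Position 2: card 9.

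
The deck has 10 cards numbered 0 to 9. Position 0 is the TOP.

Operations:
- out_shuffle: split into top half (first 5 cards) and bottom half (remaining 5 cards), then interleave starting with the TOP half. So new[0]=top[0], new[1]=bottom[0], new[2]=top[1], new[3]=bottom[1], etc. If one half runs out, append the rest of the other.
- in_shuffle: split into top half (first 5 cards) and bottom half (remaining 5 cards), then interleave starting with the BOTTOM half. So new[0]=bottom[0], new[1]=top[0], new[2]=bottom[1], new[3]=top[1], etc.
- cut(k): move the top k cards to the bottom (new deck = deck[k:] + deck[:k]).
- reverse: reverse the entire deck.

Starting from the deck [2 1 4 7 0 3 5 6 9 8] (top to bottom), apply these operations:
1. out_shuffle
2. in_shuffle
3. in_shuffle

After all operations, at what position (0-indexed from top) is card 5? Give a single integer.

After op 1 (out_shuffle): [2 3 1 5 4 6 7 9 0 8]
After op 2 (in_shuffle): [6 2 7 3 9 1 0 5 8 4]
After op 3 (in_shuffle): [1 6 0 2 5 7 8 3 4 9]
Card 5 is at position 4.

Answer: 4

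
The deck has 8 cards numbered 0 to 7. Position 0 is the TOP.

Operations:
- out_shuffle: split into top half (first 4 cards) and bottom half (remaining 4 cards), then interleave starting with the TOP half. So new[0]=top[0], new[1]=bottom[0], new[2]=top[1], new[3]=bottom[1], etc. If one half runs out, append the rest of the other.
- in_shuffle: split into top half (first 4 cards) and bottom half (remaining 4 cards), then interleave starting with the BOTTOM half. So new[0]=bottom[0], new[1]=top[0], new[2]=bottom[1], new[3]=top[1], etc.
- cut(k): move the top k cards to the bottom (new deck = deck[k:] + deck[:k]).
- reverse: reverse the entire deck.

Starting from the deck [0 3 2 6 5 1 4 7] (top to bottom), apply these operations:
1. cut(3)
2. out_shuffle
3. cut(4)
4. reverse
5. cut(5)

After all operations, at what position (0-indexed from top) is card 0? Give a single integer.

Answer: 3

Derivation:
After op 1 (cut(3)): [6 5 1 4 7 0 3 2]
After op 2 (out_shuffle): [6 7 5 0 1 3 4 2]
After op 3 (cut(4)): [1 3 4 2 6 7 5 0]
After op 4 (reverse): [0 5 7 6 2 4 3 1]
After op 5 (cut(5)): [4 3 1 0 5 7 6 2]
Card 0 is at position 3.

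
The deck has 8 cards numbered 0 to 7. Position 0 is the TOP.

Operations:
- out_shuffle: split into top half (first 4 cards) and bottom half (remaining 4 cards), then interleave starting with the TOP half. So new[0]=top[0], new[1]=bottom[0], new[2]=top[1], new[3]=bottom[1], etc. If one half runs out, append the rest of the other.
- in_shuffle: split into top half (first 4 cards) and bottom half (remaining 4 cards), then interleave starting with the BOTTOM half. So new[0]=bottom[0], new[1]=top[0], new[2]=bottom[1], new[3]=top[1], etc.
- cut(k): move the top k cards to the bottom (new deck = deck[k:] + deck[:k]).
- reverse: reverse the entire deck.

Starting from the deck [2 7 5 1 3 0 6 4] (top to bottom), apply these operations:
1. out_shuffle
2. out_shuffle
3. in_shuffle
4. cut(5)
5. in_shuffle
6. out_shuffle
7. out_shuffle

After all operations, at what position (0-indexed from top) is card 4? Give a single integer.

Answer: 5

Derivation:
After op 1 (out_shuffle): [2 3 7 0 5 6 1 4]
After op 2 (out_shuffle): [2 5 3 6 7 1 0 4]
After op 3 (in_shuffle): [7 2 1 5 0 3 4 6]
After op 4 (cut(5)): [3 4 6 7 2 1 5 0]
After op 5 (in_shuffle): [2 3 1 4 5 6 0 7]
After op 6 (out_shuffle): [2 5 3 6 1 0 4 7]
After op 7 (out_shuffle): [2 1 5 0 3 4 6 7]
Card 4 is at position 5.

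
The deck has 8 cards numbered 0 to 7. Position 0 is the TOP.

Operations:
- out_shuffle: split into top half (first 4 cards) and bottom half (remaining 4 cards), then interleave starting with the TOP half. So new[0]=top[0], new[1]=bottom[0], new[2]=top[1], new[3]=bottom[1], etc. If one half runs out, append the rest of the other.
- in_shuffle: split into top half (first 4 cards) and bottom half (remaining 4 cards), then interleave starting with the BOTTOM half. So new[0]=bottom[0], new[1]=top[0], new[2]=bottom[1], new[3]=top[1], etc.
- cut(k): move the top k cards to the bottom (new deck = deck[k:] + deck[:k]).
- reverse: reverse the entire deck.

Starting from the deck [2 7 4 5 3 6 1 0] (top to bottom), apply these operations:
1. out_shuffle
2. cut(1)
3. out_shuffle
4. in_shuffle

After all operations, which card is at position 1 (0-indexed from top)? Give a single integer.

Answer: 3

Derivation:
After op 1 (out_shuffle): [2 3 7 6 4 1 5 0]
After op 2 (cut(1)): [3 7 6 4 1 5 0 2]
After op 3 (out_shuffle): [3 1 7 5 6 0 4 2]
After op 4 (in_shuffle): [6 3 0 1 4 7 2 5]
Position 1: card 3.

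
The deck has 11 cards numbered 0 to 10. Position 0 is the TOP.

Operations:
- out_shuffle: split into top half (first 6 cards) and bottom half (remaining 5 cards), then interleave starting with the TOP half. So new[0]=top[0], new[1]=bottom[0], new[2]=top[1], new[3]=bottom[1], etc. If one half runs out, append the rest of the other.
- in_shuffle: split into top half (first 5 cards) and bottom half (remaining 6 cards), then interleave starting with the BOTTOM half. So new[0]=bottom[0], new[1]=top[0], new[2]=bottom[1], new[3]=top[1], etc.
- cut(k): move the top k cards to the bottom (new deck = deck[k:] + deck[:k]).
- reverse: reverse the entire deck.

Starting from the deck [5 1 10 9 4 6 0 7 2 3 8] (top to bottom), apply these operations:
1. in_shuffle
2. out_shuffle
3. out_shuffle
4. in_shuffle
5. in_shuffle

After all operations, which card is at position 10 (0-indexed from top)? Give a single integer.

After op 1 (in_shuffle): [6 5 0 1 7 10 2 9 3 4 8]
After op 2 (out_shuffle): [6 2 5 9 0 3 1 4 7 8 10]
After op 3 (out_shuffle): [6 1 2 4 5 7 9 8 0 10 3]
After op 4 (in_shuffle): [7 6 9 1 8 2 0 4 10 5 3]
After op 5 (in_shuffle): [2 7 0 6 4 9 10 1 5 8 3]
Position 10: card 3.

Answer: 3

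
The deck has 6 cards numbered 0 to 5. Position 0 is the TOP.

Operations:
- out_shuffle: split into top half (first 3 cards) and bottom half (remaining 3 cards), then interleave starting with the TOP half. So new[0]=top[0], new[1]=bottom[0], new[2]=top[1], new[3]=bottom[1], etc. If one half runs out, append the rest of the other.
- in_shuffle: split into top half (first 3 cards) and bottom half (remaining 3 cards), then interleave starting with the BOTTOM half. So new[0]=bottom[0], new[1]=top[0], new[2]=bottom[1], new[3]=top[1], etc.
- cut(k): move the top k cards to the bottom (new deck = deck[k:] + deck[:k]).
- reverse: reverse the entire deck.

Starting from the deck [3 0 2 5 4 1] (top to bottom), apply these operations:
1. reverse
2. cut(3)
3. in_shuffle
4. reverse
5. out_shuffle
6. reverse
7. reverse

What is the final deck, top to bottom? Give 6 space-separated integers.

Answer: 3 4 5 2 0 1

Derivation:
After op 1 (reverse): [1 4 5 2 0 3]
After op 2 (cut(3)): [2 0 3 1 4 5]
After op 3 (in_shuffle): [1 2 4 0 5 3]
After op 4 (reverse): [3 5 0 4 2 1]
After op 5 (out_shuffle): [3 4 5 2 0 1]
After op 6 (reverse): [1 0 2 5 4 3]
After op 7 (reverse): [3 4 5 2 0 1]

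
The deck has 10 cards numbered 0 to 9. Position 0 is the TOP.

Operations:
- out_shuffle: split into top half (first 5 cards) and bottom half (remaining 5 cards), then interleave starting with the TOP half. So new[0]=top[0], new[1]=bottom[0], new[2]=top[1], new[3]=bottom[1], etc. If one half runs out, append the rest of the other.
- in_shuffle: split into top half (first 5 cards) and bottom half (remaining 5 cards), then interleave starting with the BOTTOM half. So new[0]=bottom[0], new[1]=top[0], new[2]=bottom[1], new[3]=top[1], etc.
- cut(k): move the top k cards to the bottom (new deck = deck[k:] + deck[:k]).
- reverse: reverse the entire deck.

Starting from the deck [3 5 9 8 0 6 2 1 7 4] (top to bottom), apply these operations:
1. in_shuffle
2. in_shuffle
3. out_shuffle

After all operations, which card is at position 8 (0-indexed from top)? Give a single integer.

After op 1 (in_shuffle): [6 3 2 5 1 9 7 8 4 0]
After op 2 (in_shuffle): [9 6 7 3 8 2 4 5 0 1]
After op 3 (out_shuffle): [9 2 6 4 7 5 3 0 8 1]
Position 8: card 8.

Answer: 8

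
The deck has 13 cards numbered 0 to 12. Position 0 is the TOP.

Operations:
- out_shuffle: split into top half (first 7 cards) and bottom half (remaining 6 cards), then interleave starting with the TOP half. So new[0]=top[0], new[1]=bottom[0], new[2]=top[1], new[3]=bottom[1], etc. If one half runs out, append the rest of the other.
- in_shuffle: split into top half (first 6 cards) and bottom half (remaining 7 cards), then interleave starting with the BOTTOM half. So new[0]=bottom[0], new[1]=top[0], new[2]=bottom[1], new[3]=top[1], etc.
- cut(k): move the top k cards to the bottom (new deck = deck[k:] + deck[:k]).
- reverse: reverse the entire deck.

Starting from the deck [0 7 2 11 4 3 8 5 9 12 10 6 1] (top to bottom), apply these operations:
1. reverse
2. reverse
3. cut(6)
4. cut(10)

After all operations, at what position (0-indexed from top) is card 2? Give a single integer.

After op 1 (reverse): [1 6 10 12 9 5 8 3 4 11 2 7 0]
After op 2 (reverse): [0 7 2 11 4 3 8 5 9 12 10 6 1]
After op 3 (cut(6)): [8 5 9 12 10 6 1 0 7 2 11 4 3]
After op 4 (cut(10)): [11 4 3 8 5 9 12 10 6 1 0 7 2]
Card 2 is at position 12.

Answer: 12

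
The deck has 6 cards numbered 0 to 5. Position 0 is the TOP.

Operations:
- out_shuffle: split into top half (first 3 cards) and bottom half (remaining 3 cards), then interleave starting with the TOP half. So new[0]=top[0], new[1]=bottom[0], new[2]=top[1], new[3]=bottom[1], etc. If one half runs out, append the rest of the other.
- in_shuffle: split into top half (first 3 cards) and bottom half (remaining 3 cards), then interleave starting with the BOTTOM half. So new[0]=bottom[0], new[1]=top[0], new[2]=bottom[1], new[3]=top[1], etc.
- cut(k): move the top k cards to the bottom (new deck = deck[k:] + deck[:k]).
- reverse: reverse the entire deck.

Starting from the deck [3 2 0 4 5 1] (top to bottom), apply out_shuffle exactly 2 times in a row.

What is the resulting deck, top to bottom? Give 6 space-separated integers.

After op 1 (out_shuffle): [3 4 2 5 0 1]
After op 2 (out_shuffle): [3 5 4 0 2 1]

Answer: 3 5 4 0 2 1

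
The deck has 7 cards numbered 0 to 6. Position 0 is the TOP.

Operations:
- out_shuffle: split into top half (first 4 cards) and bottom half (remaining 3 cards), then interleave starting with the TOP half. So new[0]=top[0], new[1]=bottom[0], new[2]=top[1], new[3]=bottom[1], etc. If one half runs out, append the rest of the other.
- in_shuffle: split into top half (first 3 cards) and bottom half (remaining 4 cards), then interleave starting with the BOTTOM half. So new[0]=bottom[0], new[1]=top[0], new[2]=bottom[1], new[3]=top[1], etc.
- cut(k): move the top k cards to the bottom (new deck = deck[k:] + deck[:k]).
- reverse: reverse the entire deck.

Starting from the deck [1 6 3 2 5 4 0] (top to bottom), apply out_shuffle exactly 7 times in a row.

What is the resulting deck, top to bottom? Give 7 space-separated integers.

Answer: 1 5 6 4 3 0 2

Derivation:
After op 1 (out_shuffle): [1 5 6 4 3 0 2]
After op 2 (out_shuffle): [1 3 5 0 6 2 4]
After op 3 (out_shuffle): [1 6 3 2 5 4 0]
After op 4 (out_shuffle): [1 5 6 4 3 0 2]
After op 5 (out_shuffle): [1 3 5 0 6 2 4]
After op 6 (out_shuffle): [1 6 3 2 5 4 0]
After op 7 (out_shuffle): [1 5 6 4 3 0 2]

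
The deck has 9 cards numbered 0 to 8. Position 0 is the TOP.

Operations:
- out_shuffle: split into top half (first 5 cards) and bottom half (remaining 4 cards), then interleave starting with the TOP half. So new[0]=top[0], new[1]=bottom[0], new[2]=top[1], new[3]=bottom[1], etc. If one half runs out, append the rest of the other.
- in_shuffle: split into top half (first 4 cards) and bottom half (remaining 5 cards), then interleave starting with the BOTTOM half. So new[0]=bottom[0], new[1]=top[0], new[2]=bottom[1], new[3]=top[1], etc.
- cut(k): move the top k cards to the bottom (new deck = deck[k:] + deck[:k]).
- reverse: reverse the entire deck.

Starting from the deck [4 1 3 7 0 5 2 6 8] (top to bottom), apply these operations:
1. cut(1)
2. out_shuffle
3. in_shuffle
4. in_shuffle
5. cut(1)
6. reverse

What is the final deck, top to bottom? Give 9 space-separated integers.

Answer: 0 5 2 6 8 4 1 3 7

Derivation:
After op 1 (cut(1)): [1 3 7 0 5 2 6 8 4]
After op 2 (out_shuffle): [1 2 3 6 7 8 0 4 5]
After op 3 (in_shuffle): [7 1 8 2 0 3 4 6 5]
After op 4 (in_shuffle): [0 7 3 1 4 8 6 2 5]
After op 5 (cut(1)): [7 3 1 4 8 6 2 5 0]
After op 6 (reverse): [0 5 2 6 8 4 1 3 7]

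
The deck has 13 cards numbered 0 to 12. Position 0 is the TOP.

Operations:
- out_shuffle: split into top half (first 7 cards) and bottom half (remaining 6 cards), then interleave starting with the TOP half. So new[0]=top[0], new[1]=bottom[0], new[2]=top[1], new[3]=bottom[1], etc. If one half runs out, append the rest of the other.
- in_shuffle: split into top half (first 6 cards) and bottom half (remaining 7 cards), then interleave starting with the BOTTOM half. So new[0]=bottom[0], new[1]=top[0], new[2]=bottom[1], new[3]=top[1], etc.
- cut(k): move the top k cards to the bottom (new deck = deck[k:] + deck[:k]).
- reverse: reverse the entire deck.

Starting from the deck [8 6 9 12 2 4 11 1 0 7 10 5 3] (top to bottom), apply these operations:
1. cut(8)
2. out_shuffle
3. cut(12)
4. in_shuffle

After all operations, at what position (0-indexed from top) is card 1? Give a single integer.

After op 1 (cut(8)): [0 7 10 5 3 8 6 9 12 2 4 11 1]
After op 2 (out_shuffle): [0 9 7 12 10 2 5 4 3 11 8 1 6]
After op 3 (cut(12)): [6 0 9 7 12 10 2 5 4 3 11 8 1]
After op 4 (in_shuffle): [2 6 5 0 4 9 3 7 11 12 8 10 1]
Card 1 is at position 12.

Answer: 12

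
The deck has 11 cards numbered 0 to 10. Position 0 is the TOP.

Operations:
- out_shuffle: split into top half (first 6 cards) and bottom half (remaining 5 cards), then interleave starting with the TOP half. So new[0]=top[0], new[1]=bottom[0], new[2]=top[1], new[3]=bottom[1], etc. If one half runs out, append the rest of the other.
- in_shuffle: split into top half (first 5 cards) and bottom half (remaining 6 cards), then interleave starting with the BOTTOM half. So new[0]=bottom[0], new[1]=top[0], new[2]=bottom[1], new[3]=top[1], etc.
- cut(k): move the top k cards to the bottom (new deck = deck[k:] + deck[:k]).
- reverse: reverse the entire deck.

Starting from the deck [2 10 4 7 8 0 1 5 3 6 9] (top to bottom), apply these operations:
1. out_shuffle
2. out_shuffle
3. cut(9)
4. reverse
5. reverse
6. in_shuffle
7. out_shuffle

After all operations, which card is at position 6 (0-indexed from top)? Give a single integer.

Answer: 3

Derivation:
After op 1 (out_shuffle): [2 1 10 5 4 3 7 6 8 9 0]
After op 2 (out_shuffle): [2 7 1 6 10 8 5 9 4 0 3]
After op 3 (cut(9)): [0 3 2 7 1 6 10 8 5 9 4]
After op 4 (reverse): [4 9 5 8 10 6 1 7 2 3 0]
After op 5 (reverse): [0 3 2 7 1 6 10 8 5 9 4]
After op 6 (in_shuffle): [6 0 10 3 8 2 5 7 9 1 4]
After op 7 (out_shuffle): [6 5 0 7 10 9 3 1 8 4 2]
Position 6: card 3.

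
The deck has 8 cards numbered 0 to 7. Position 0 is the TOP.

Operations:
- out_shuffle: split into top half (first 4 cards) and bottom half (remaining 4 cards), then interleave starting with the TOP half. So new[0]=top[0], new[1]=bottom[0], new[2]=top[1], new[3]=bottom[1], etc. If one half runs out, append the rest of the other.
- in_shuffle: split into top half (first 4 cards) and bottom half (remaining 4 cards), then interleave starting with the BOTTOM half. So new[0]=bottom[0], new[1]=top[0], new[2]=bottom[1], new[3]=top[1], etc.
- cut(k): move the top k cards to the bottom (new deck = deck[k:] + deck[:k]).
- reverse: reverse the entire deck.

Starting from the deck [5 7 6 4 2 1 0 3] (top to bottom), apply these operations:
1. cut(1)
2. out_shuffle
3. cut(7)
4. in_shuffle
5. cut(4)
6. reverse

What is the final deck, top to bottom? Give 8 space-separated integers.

After op 1 (cut(1)): [7 6 4 2 1 0 3 5]
After op 2 (out_shuffle): [7 1 6 0 4 3 2 5]
After op 3 (cut(7)): [5 7 1 6 0 4 3 2]
After op 4 (in_shuffle): [0 5 4 7 3 1 2 6]
After op 5 (cut(4)): [3 1 2 6 0 5 4 7]
After op 6 (reverse): [7 4 5 0 6 2 1 3]

Answer: 7 4 5 0 6 2 1 3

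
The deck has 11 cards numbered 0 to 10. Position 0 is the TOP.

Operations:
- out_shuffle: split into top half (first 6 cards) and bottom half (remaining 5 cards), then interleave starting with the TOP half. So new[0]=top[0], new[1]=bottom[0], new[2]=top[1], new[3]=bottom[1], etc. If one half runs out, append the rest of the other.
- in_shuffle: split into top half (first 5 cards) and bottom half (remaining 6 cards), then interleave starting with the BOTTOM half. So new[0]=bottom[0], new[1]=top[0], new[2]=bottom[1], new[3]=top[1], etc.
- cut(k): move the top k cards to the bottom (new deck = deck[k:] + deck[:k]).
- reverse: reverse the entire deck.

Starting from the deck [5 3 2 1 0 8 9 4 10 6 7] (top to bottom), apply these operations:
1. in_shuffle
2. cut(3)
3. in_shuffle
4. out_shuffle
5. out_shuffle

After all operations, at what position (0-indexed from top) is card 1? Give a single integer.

After op 1 (in_shuffle): [8 5 9 3 4 2 10 1 6 0 7]
After op 2 (cut(3)): [3 4 2 10 1 6 0 7 8 5 9]
After op 3 (in_shuffle): [6 3 0 4 7 2 8 10 5 1 9]
After op 4 (out_shuffle): [6 8 3 10 0 5 4 1 7 9 2]
After op 5 (out_shuffle): [6 4 8 1 3 7 10 9 0 2 5]
Card 1 is at position 3.

Answer: 3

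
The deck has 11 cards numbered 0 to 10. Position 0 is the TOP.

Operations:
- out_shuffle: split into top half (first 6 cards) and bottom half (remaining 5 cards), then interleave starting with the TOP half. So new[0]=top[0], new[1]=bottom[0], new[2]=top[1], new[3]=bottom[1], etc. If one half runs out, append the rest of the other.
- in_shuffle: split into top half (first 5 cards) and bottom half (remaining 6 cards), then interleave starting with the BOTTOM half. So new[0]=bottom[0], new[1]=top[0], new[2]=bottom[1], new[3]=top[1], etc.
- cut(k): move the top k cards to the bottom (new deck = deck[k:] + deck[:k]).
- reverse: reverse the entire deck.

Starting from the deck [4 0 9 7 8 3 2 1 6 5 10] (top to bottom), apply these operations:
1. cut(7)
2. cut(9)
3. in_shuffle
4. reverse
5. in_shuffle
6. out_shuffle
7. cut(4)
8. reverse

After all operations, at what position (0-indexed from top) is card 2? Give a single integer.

Answer: 6

Derivation:
After op 1 (cut(7)): [1 6 5 10 4 0 9 7 8 3 2]
After op 2 (cut(9)): [3 2 1 6 5 10 4 0 9 7 8]
After op 3 (in_shuffle): [10 3 4 2 0 1 9 6 7 5 8]
After op 4 (reverse): [8 5 7 6 9 1 0 2 4 3 10]
After op 5 (in_shuffle): [1 8 0 5 2 7 4 6 3 9 10]
After op 6 (out_shuffle): [1 4 8 6 0 3 5 9 2 10 7]
After op 7 (cut(4)): [0 3 5 9 2 10 7 1 4 8 6]
After op 8 (reverse): [6 8 4 1 7 10 2 9 5 3 0]
Card 2 is at position 6.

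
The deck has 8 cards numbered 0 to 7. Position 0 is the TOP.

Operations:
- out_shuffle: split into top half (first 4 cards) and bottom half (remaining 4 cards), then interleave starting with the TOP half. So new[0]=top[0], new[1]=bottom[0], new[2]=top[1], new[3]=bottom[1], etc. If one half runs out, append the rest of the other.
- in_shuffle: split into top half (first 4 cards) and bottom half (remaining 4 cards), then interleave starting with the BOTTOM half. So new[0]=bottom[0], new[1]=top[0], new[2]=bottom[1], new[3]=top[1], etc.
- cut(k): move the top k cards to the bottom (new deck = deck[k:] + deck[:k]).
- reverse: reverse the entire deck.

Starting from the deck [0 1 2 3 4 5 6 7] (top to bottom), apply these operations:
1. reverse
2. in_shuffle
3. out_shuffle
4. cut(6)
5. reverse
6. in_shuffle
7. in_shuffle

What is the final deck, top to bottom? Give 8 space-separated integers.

Answer: 4 1 5 0 6 3 7 2

Derivation:
After op 1 (reverse): [7 6 5 4 3 2 1 0]
After op 2 (in_shuffle): [3 7 2 6 1 5 0 4]
After op 3 (out_shuffle): [3 1 7 5 2 0 6 4]
After op 4 (cut(6)): [6 4 3 1 7 5 2 0]
After op 5 (reverse): [0 2 5 7 1 3 4 6]
After op 6 (in_shuffle): [1 0 3 2 4 5 6 7]
After op 7 (in_shuffle): [4 1 5 0 6 3 7 2]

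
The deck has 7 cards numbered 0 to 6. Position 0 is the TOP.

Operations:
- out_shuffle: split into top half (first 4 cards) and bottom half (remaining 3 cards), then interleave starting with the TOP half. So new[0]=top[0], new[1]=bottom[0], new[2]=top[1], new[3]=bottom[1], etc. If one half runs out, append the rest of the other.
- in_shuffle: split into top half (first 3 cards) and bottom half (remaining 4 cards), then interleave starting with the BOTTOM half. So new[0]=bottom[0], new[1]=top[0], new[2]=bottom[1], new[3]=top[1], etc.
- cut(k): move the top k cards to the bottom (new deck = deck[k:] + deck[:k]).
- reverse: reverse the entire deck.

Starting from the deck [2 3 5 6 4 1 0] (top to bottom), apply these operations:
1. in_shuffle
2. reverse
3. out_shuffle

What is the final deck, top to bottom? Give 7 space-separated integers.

Answer: 0 4 5 2 1 6 3

Derivation:
After op 1 (in_shuffle): [6 2 4 3 1 5 0]
After op 2 (reverse): [0 5 1 3 4 2 6]
After op 3 (out_shuffle): [0 4 5 2 1 6 3]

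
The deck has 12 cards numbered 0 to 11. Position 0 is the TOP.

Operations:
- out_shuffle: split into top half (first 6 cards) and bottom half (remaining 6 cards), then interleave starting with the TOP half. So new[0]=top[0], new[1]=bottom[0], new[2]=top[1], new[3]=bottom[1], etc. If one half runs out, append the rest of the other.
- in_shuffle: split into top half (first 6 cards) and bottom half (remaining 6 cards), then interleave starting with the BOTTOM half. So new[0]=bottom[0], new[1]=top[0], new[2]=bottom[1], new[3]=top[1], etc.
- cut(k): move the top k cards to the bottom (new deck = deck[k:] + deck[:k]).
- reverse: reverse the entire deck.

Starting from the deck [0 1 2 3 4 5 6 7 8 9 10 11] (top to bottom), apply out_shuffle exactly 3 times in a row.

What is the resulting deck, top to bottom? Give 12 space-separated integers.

After op 1 (out_shuffle): [0 6 1 7 2 8 3 9 4 10 5 11]
After op 2 (out_shuffle): [0 3 6 9 1 4 7 10 2 5 8 11]
After op 3 (out_shuffle): [0 7 3 10 6 2 9 5 1 8 4 11]

Answer: 0 7 3 10 6 2 9 5 1 8 4 11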